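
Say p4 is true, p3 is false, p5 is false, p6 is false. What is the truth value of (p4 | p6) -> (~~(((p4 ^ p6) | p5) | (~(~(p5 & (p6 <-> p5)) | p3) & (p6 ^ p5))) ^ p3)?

True

p4 | p6 = True | False = True
p4 ^ p6 = True ^ False = True
(p4 ^ p6) | p5 = True | False = True
p6 <-> p5 = False <-> False = True
p5 & (p6 <-> p5) = False & True = False
~(p5 & (p6 <-> p5)) = ~False = True
~(p5 & (p6 <-> p5)) | p3 = True | False = True
~(~(p5 & (p6 <-> p5)) | p3) = ~True = False
p6 ^ p5 = False ^ False = False
~(~(p5 & (p6 <-> p5)) | p3) & (p6 ^ p5) = False & False = False
((p4 ^ p6) | p5) | (~(~(p5 & (p6 <-> p5)) | p3) & (p6 ^ p5)) = True | False = True
~(((p4 ^ p6) | p5) | (~(~(p5 & (p6 <-> p5)) | p3) & (p6 ^ p5))) = ~True = False
~~(((p4 ^ p6) | p5) | (~(~(p5 & (p6 <-> p5)) | p3) & (p6 ^ p5))) = ~False = True
~~(((p4 ^ p6) | p5) | (~(~(p5 & (p6 <-> p5)) | p3) & (p6 ^ p5))) ^ p3 = True ^ False = True
(p4 | p6) -> (~~(((p4 ^ p6) | p5) | (~(~(p5 & (p6 <-> p5)) | p3) & (p6 ^ p5))) ^ p3) = True -> True = True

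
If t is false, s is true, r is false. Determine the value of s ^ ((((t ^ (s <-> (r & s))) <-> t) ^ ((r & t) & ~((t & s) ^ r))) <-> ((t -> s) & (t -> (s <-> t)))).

F

r & s = F & T = F
s <-> (r & s) = T <-> F = F
t ^ (s <-> (r & s)) = F ^ F = F
(t ^ (s <-> (r & s))) <-> t = F <-> F = T
r & t = F & F = F
t & s = F & T = F
(t & s) ^ r = F ^ F = F
~((t & s) ^ r) = ~F = T
(r & t) & ~((t & s) ^ r) = F & T = F
((t ^ (s <-> (r & s))) <-> t) ^ ((r & t) & ~((t & s) ^ r)) = T ^ F = T
t -> s = F -> T = T
s <-> t = T <-> F = F
t -> (s <-> t) = F -> F = T
(t -> s) & (t -> (s <-> t)) = T & T = T
(((t ^ (s <-> (r & s))) <-> t) ^ ((r & t) & ~((t & s) ^ r))) <-> ((t -> s) & (t -> (s <-> t))) = T <-> T = T
s ^ ((((t ^ (s <-> (r & s))) <-> t) ^ ((r & t) & ~((t & s) ^ r))) <-> ((t -> s) & (t -> (s <-> t)))) = T ^ T = F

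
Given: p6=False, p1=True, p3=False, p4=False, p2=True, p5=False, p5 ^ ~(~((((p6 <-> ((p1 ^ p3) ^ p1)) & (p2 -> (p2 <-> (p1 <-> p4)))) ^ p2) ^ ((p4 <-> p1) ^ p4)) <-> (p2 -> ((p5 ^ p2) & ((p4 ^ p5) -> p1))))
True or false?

True

Substituting p6=False, p1=True, p3=False, p4=False, p2=True, p5=False:
p1 ^ p3 = True ^ False = True
(p1 ^ p3) ^ p1 = True ^ True = False
p6 <-> ((p1 ^ p3) ^ p1) = False <-> False = True
p1 <-> p4 = True <-> False = False
p2 <-> (p1 <-> p4) = True <-> False = False
p2 -> (p2 <-> (p1 <-> p4)) = True -> False = False
(p6 <-> ((p1 ^ p3) ^ p1)) & (p2 -> (p2 <-> (p1 <-> p4))) = True & False = False
((p6 <-> ((p1 ^ p3) ^ p1)) & (p2 -> (p2 <-> (p1 <-> p4)))) ^ p2 = False ^ True = True
p4 <-> p1 = False <-> True = False
(p4 <-> p1) ^ p4 = False ^ False = False
(((p6 <-> ((p1 ^ p3) ^ p1)) & (p2 -> (p2 <-> (p1 <-> p4)))) ^ p2) ^ ((p4 <-> p1) ^ p4) = True ^ False = True
~((((p6 <-> ((p1 ^ p3) ^ p1)) & (p2 -> (p2 <-> (p1 <-> p4)))) ^ p2) ^ ((p4 <-> p1) ^ p4)) = ~True = False
p5 ^ p2 = False ^ True = True
p4 ^ p5 = False ^ False = False
(p4 ^ p5) -> p1 = False -> True = True
(p5 ^ p2) & ((p4 ^ p5) -> p1) = True & True = True
p2 -> ((p5 ^ p2) & ((p4 ^ p5) -> p1)) = True -> True = True
~((((p6 <-> ((p1 ^ p3) ^ p1)) & (p2 -> (p2 <-> (p1 <-> p4)))) ^ p2) ^ ((p4 <-> p1) ^ p4)) <-> (p2 -> ((p5 ^ p2) & ((p4 ^ p5) -> p1))) = False <-> True = False
~(~((((p6 <-> ((p1 ^ p3) ^ p1)) & (p2 -> (p2 <-> (p1 <-> p4)))) ^ p2) ^ ((p4 <-> p1) ^ p4)) <-> (p2 -> ((p5 ^ p2) & ((p4 ^ p5) -> p1)))) = ~False = True
p5 ^ ~(~((((p6 <-> ((p1 ^ p3) ^ p1)) & (p2 -> (p2 <-> (p1 <-> p4)))) ^ p2) ^ ((p4 <-> p1) ^ p4)) <-> (p2 -> ((p5 ^ p2) & ((p4 ^ p5) -> p1)))) = False ^ True = True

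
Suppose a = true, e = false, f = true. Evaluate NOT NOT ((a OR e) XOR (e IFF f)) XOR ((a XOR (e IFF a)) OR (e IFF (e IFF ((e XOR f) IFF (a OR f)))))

a OR e = true OR false = true
e IFF f = false IFF true = false
(a OR e) XOR (e IFF f) = true XOR false = true
NOT ((a OR e) XOR (e IFF f)) = NOT true = false
NOT NOT ((a OR e) XOR (e IFF f)) = NOT false = true
e IFF a = false IFF true = false
a XOR (e IFF a) = true XOR false = true
e XOR f = false XOR true = true
a OR f = true OR true = true
(e XOR f) IFF (a OR f) = true IFF true = true
e IFF ((e XOR f) IFF (a OR f)) = false IFF true = false
e IFF (e IFF ((e XOR f) IFF (a OR f))) = false IFF false = true
(a XOR (e IFF a)) OR (e IFF (e IFF ((e XOR f) IFF (a OR f)))) = true OR true = true
NOT NOT ((a OR e) XOR (e IFF f)) XOR ((a XOR (e IFF a)) OR (e IFF (e IFF ((e XOR f) IFF (a OR f))))) = true XOR true = false

false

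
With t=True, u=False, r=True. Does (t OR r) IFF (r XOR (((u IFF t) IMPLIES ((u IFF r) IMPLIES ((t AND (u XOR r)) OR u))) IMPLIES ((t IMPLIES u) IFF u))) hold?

False

t OR r = True OR True = True
u IFF t = False IFF True = False
u IFF r = False IFF True = False
u XOR r = False XOR True = True
t AND (u XOR r) = True AND True = True
(t AND (u XOR r)) OR u = True OR False = True
(u IFF r) IMPLIES ((t AND (u XOR r)) OR u) = False IMPLIES True = True
(u IFF t) IMPLIES ((u IFF r) IMPLIES ((t AND (u XOR r)) OR u)) = False IMPLIES True = True
t IMPLIES u = True IMPLIES False = False
(t IMPLIES u) IFF u = False IFF False = True
((u IFF t) IMPLIES ((u IFF r) IMPLIES ((t AND (u XOR r)) OR u))) IMPLIES ((t IMPLIES u) IFF u) = True IMPLIES True = True
r XOR (((u IFF t) IMPLIES ((u IFF r) IMPLIES ((t AND (u XOR r)) OR u))) IMPLIES ((t IMPLIES u) IFF u)) = True XOR True = False
(t OR r) IFF (r XOR (((u IFF t) IMPLIES ((u IFF r) IMPLIES ((t AND (u XOR r)) OR u))) IMPLIES ((t IMPLIES u) IFF u))) = True IFF False = False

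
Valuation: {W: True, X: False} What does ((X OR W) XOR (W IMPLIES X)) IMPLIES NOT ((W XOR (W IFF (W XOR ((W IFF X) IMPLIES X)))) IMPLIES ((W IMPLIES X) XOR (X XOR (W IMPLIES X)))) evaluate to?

True

X OR W = False OR True = True
W IMPLIES X = True IMPLIES False = False
(X OR W) XOR (W IMPLIES X) = True XOR False = True
W IFF X = True IFF False = False
(W IFF X) IMPLIES X = False IMPLIES False = True
W XOR ((W IFF X) IMPLIES X) = True XOR True = False
W IFF (W XOR ((W IFF X) IMPLIES X)) = True IFF False = False
W XOR (W IFF (W XOR ((W IFF X) IMPLIES X))) = True XOR False = True
W IMPLIES X = True IMPLIES False = False
W IMPLIES X = True IMPLIES False = False
X XOR (W IMPLIES X) = False XOR False = False
(W IMPLIES X) XOR (X XOR (W IMPLIES X)) = False XOR False = False
(W XOR (W IFF (W XOR ((W IFF X) IMPLIES X)))) IMPLIES ((W IMPLIES X) XOR (X XOR (W IMPLIES X))) = True IMPLIES False = False
NOT ((W XOR (W IFF (W XOR ((W IFF X) IMPLIES X)))) IMPLIES ((W IMPLIES X) XOR (X XOR (W IMPLIES X)))) = NOT False = True
((X OR W) XOR (W IMPLIES X)) IMPLIES NOT ((W XOR (W IFF (W XOR ((W IFF X) IMPLIES X)))) IMPLIES ((W IMPLIES X) XOR (X XOR (W IMPLIES X)))) = True IMPLIES True = True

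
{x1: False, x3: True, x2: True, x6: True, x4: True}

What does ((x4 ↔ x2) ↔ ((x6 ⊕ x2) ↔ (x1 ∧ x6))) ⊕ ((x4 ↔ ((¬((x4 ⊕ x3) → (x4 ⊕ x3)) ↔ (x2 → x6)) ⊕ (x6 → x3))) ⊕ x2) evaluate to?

True

x4 ↔ x2 = True ↔ True = True
x6 ⊕ x2 = True ⊕ True = False
x1 ∧ x6 = False ∧ True = False
(x6 ⊕ x2) ↔ (x1 ∧ x6) = False ↔ False = True
(x4 ↔ x2) ↔ ((x6 ⊕ x2) ↔ (x1 ∧ x6)) = True ↔ True = True
x4 ⊕ x3 = True ⊕ True = False
x4 ⊕ x3 = True ⊕ True = False
(x4 ⊕ x3) → (x4 ⊕ x3) = False → False = True
¬((x4 ⊕ x3) → (x4 ⊕ x3)) = ¬True = False
x2 → x6 = True → True = True
¬((x4 ⊕ x3) → (x4 ⊕ x3)) ↔ (x2 → x6) = False ↔ True = False
x6 → x3 = True → True = True
(¬((x4 ⊕ x3) → (x4 ⊕ x3)) ↔ (x2 → x6)) ⊕ (x6 → x3) = False ⊕ True = True
x4 ↔ ((¬((x4 ⊕ x3) → (x4 ⊕ x3)) ↔ (x2 → x6)) ⊕ (x6 → x3)) = True ↔ True = True
(x4 ↔ ((¬((x4 ⊕ x3) → (x4 ⊕ x3)) ↔ (x2 → x6)) ⊕ (x6 → x3))) ⊕ x2 = True ⊕ True = False
((x4 ↔ x2) ↔ ((x6 ⊕ x2) ↔ (x1 ∧ x6))) ⊕ ((x4 ↔ ((¬((x4 ⊕ x3) → (x4 ⊕ x3)) ↔ (x2 → x6)) ⊕ (x6 → x3))) ⊕ x2) = True ⊕ False = True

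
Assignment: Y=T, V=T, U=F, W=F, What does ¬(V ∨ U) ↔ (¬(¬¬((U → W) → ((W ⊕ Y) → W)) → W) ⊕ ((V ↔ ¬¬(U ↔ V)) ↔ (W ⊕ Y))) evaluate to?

T

V ∨ U = T ∨ F = T
¬(V ∨ U) = ¬T = F
U → W = F → F = T
W ⊕ Y = F ⊕ T = T
(W ⊕ Y) → W = T → F = F
(U → W) → ((W ⊕ Y) → W) = T → F = F
¬((U → W) → ((W ⊕ Y) → W)) = ¬F = T
¬¬((U → W) → ((W ⊕ Y) → W)) = ¬T = F
¬¬((U → W) → ((W ⊕ Y) → W)) → W = F → F = T
¬(¬¬((U → W) → ((W ⊕ Y) → W)) → W) = ¬T = F
U ↔ V = F ↔ T = F
¬(U ↔ V) = ¬F = T
¬¬(U ↔ V) = ¬T = F
V ↔ ¬¬(U ↔ V) = T ↔ F = F
W ⊕ Y = F ⊕ T = T
(V ↔ ¬¬(U ↔ V)) ↔ (W ⊕ Y) = F ↔ T = F
¬(¬¬((U → W) → ((W ⊕ Y) → W)) → W) ⊕ ((V ↔ ¬¬(U ↔ V)) ↔ (W ⊕ Y)) = F ⊕ F = F
¬(V ∨ U) ↔ (¬(¬¬((U → W) → ((W ⊕ Y) → W)) → W) ⊕ ((V ↔ ¬¬(U ↔ V)) ↔ (W ⊕ Y))) = F ↔ F = T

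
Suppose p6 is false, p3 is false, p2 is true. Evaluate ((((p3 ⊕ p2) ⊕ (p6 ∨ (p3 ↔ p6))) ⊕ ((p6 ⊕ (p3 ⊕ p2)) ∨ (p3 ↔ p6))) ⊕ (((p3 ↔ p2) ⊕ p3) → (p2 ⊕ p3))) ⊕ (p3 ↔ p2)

p3 ⊕ p2 = False ⊕ True = True
p3 ↔ p6 = False ↔ False = True
p6 ∨ (p3 ↔ p6) = False ∨ True = True
(p3 ⊕ p2) ⊕ (p6 ∨ (p3 ↔ p6)) = True ⊕ True = False
p3 ⊕ p2 = False ⊕ True = True
p6 ⊕ (p3 ⊕ p2) = False ⊕ True = True
p3 ↔ p6 = False ↔ False = True
(p6 ⊕ (p3 ⊕ p2)) ∨ (p3 ↔ p6) = True ∨ True = True
((p3 ⊕ p2) ⊕ (p6 ∨ (p3 ↔ p6))) ⊕ ((p6 ⊕ (p3 ⊕ p2)) ∨ (p3 ↔ p6)) = False ⊕ True = True
p3 ↔ p2 = False ↔ True = False
(p3 ↔ p2) ⊕ p3 = False ⊕ False = False
p2 ⊕ p3 = True ⊕ False = True
((p3 ↔ p2) ⊕ p3) → (p2 ⊕ p3) = False → True = True
(((p3 ⊕ p2) ⊕ (p6 ∨ (p3 ↔ p6))) ⊕ ((p6 ⊕ (p3 ⊕ p2)) ∨ (p3 ↔ p6))) ⊕ (((p3 ↔ p2) ⊕ p3) → (p2 ⊕ p3)) = True ⊕ True = False
p3 ↔ p2 = False ↔ True = False
((((p3 ⊕ p2) ⊕ (p6 ∨ (p3 ↔ p6))) ⊕ ((p6 ⊕ (p3 ⊕ p2)) ∨ (p3 ↔ p6))) ⊕ (((p3 ↔ p2) ⊕ p3) → (p2 ⊕ p3))) ⊕ (p3 ↔ p2) = False ⊕ False = False

False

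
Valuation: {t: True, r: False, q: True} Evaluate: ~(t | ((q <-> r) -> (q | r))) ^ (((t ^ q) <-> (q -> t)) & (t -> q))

False

q <-> r = True <-> False = False
q | r = True | False = True
(q <-> r) -> (q | r) = False -> True = True
t | ((q <-> r) -> (q | r)) = True | True = True
~(t | ((q <-> r) -> (q | r))) = ~True = False
t ^ q = True ^ True = False
q -> t = True -> True = True
(t ^ q) <-> (q -> t) = False <-> True = False
t -> q = True -> True = True
((t ^ q) <-> (q -> t)) & (t -> q) = False & True = False
~(t | ((q <-> r) -> (q | r))) ^ (((t ^ q) <-> (q -> t)) & (t -> q)) = False ^ False = False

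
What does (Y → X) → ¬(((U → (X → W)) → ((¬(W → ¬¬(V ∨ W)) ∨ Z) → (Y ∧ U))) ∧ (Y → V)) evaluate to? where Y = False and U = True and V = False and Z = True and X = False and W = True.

Y → X = False → False = True
X → W = False → True = True
U → (X → W) = True → True = True
V ∨ W = False ∨ True = True
¬(V ∨ W) = ¬True = False
¬¬(V ∨ W) = ¬False = True
W → ¬¬(V ∨ W) = True → True = True
¬(W → ¬¬(V ∨ W)) = ¬True = False
¬(W → ¬¬(V ∨ W)) ∨ Z = False ∨ True = True
Y ∧ U = False ∧ True = False
(¬(W → ¬¬(V ∨ W)) ∨ Z) → (Y ∧ U) = True → False = False
(U → (X → W)) → ((¬(W → ¬¬(V ∨ W)) ∨ Z) → (Y ∧ U)) = True → False = False
Y → V = False → False = True
((U → (X → W)) → ((¬(W → ¬¬(V ∨ W)) ∨ Z) → (Y ∧ U))) ∧ (Y → V) = False ∧ True = False
¬(((U → (X → W)) → ((¬(W → ¬¬(V ∨ W)) ∨ Z) → (Y ∧ U))) ∧ (Y → V)) = ¬False = True
(Y → X) → ¬(((U → (X → W)) → ((¬(W → ¬¬(V ∨ W)) ∨ Z) → (Y ∧ U))) ∧ (Y → V)) = True → True = True

True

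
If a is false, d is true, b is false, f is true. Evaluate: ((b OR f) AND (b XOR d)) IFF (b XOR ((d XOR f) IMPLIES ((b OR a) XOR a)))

T

Substituting a=F, d=T, b=F, f=T:
b OR f = F OR T = T
b XOR d = F XOR T = T
(b OR f) AND (b XOR d) = T AND T = T
d XOR f = T XOR T = F
b OR a = F OR F = F
(b OR a) XOR a = F XOR F = F
(d XOR f) IMPLIES ((b OR a) XOR a) = F IMPLIES F = T
b XOR ((d XOR f) IMPLIES ((b OR a) XOR a)) = F XOR T = T
((b OR f) AND (b XOR d)) IFF (b XOR ((d XOR f) IMPLIES ((b OR a) XOR a))) = T IFF T = T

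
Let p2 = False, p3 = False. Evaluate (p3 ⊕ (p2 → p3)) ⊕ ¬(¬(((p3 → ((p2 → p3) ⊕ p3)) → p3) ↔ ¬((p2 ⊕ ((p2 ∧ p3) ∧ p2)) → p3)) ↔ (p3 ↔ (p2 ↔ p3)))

True

p2 → p3 = False → False = True
p3 ⊕ (p2 → p3) = False ⊕ True = True
p2 → p3 = False → False = True
(p2 → p3) ⊕ p3 = True ⊕ False = True
p3 → ((p2 → p3) ⊕ p3) = False → True = True
(p3 → ((p2 → p3) ⊕ p3)) → p3 = True → False = False
p2 ∧ p3 = False ∧ False = False
(p2 ∧ p3) ∧ p2 = False ∧ False = False
p2 ⊕ ((p2 ∧ p3) ∧ p2) = False ⊕ False = False
(p2 ⊕ ((p2 ∧ p3) ∧ p2)) → p3 = False → False = True
¬((p2 ⊕ ((p2 ∧ p3) ∧ p2)) → p3) = ¬True = False
((p3 → ((p2 → p3) ⊕ p3)) → p3) ↔ ¬((p2 ⊕ ((p2 ∧ p3) ∧ p2)) → p3) = False ↔ False = True
¬(((p3 → ((p2 → p3) ⊕ p3)) → p3) ↔ ¬((p2 ⊕ ((p2 ∧ p3) ∧ p2)) → p3)) = ¬True = False
p2 ↔ p3 = False ↔ False = True
p3 ↔ (p2 ↔ p3) = False ↔ True = False
¬(((p3 → ((p2 → p3) ⊕ p3)) → p3) ↔ ¬((p2 ⊕ ((p2 ∧ p3) ∧ p2)) → p3)) ↔ (p3 ↔ (p2 ↔ p3)) = False ↔ False = True
¬(¬(((p3 → ((p2 → p3) ⊕ p3)) → p3) ↔ ¬((p2 ⊕ ((p2 ∧ p3) ∧ p2)) → p3)) ↔ (p3 ↔ (p2 ↔ p3))) = ¬True = False
(p3 ⊕ (p2 → p3)) ⊕ ¬(¬(((p3 → ((p2 → p3) ⊕ p3)) → p3) ↔ ¬((p2 ⊕ ((p2 ∧ p3) ∧ p2)) → p3)) ↔ (p3 ↔ (p2 ↔ p3))) = True ⊕ False = True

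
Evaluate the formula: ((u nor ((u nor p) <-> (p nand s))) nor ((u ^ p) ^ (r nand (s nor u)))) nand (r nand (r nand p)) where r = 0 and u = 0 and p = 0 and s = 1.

1

u nor p = 0 nor 0 = 1
p nand s = 0 nand 1 = 1
(u nor p) <-> (p nand s) = 1 <-> 1 = 1
u nor ((u nor p) <-> (p nand s)) = 0 nor 1 = 0
u ^ p = 0 ^ 0 = 0
s nor u = 1 nor 0 = 0
r nand (s nor u) = 0 nand 0 = 1
(u ^ p) ^ (r nand (s nor u)) = 0 ^ 1 = 1
(u nor ((u nor p) <-> (p nand s))) nor ((u ^ p) ^ (r nand (s nor u))) = 0 nor 1 = 0
r nand p = 0 nand 0 = 1
r nand (r nand p) = 0 nand 1 = 1
((u nor ((u nor p) <-> (p nand s))) nor ((u ^ p) ^ (r nand (s nor u)))) nand (r nand (r nand p)) = 0 nand 1 = 1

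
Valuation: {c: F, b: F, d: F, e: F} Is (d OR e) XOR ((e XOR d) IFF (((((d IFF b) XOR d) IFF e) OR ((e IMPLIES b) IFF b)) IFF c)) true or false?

Substituting c=F, b=F, d=F, e=F:
d OR e = F OR F = F
e XOR d = F XOR F = F
d IFF b = F IFF F = T
(d IFF b) XOR d = T XOR F = T
((d IFF b) XOR d) IFF e = T IFF F = F
e IMPLIES b = F IMPLIES F = T
(e IMPLIES b) IFF b = T IFF F = F
(((d IFF b) XOR d) IFF e) OR ((e IMPLIES b) IFF b) = F OR F = F
((((d IFF b) XOR d) IFF e) OR ((e IMPLIES b) IFF b)) IFF c = F IFF F = T
(e XOR d) IFF (((((d IFF b) XOR d) IFF e) OR ((e IMPLIES b) IFF b)) IFF c) = F IFF T = F
(d OR e) XOR ((e XOR d) IFF (((((d IFF b) XOR d) IFF e) OR ((e IMPLIES b) IFF b)) IFF c)) = F XOR F = F

F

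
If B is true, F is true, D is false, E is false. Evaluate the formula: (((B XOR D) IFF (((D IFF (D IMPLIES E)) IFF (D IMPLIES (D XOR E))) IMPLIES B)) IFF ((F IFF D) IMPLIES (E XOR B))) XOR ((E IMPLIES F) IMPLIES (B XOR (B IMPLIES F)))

true

B XOR D = true XOR false = true
D IMPLIES E = false IMPLIES false = true
D IFF (D IMPLIES E) = false IFF true = false
D XOR E = false XOR false = false
D IMPLIES (D XOR E) = false IMPLIES false = true
(D IFF (D IMPLIES E)) IFF (D IMPLIES (D XOR E)) = false IFF true = false
((D IFF (D IMPLIES E)) IFF (D IMPLIES (D XOR E))) IMPLIES B = false IMPLIES true = true
(B XOR D) IFF (((D IFF (D IMPLIES E)) IFF (D IMPLIES (D XOR E))) IMPLIES B) = true IFF true = true
F IFF D = true IFF false = false
E XOR B = false XOR true = true
(F IFF D) IMPLIES (E XOR B) = false IMPLIES true = true
((B XOR D) IFF (((D IFF (D IMPLIES E)) IFF (D IMPLIES (D XOR E))) IMPLIES B)) IFF ((F IFF D) IMPLIES (E XOR B)) = true IFF true = true
E IMPLIES F = false IMPLIES true = true
B IMPLIES F = true IMPLIES true = true
B XOR (B IMPLIES F) = true XOR true = false
(E IMPLIES F) IMPLIES (B XOR (B IMPLIES F)) = true IMPLIES false = false
(((B XOR D) IFF (((D IFF (D IMPLIES E)) IFF (D IMPLIES (D XOR E))) IMPLIES B)) IFF ((F IFF D) IMPLIES (E XOR B))) XOR ((E IMPLIES F) IMPLIES (B XOR (B IMPLIES F))) = true XOR false = true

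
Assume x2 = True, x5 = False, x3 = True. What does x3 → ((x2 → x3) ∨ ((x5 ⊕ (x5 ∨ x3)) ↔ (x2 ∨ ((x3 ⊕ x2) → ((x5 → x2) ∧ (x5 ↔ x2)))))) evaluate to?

x2 → x3 = True → True = True
x5 ∨ x3 = False ∨ True = True
x5 ⊕ (x5 ∨ x3) = False ⊕ True = True
x3 ⊕ x2 = True ⊕ True = False
x5 → x2 = False → True = True
x5 ↔ x2 = False ↔ True = False
(x5 → x2) ∧ (x5 ↔ x2) = True ∧ False = False
(x3 ⊕ x2) → ((x5 → x2) ∧ (x5 ↔ x2)) = False → False = True
x2 ∨ ((x3 ⊕ x2) → ((x5 → x2) ∧ (x5 ↔ x2))) = True ∨ True = True
(x5 ⊕ (x5 ∨ x3)) ↔ (x2 ∨ ((x3 ⊕ x2) → ((x5 → x2) ∧ (x5 ↔ x2)))) = True ↔ True = True
(x2 → x3) ∨ ((x5 ⊕ (x5 ∨ x3)) ↔ (x2 ∨ ((x3 ⊕ x2) → ((x5 → x2) ∧ (x5 ↔ x2))))) = True ∨ True = True
x3 → ((x2 → x3) ∨ ((x5 ⊕ (x5 ∨ x3)) ↔ (x2 ∨ ((x3 ⊕ x2) → ((x5 → x2) ∧ (x5 ↔ x2)))))) = True → True = True

True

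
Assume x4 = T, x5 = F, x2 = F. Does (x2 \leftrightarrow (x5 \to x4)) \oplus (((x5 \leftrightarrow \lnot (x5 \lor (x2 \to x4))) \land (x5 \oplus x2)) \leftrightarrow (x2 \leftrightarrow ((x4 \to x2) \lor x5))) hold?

Substituting x4=T, x5=F, x2=F:
x5 \to x4 = F \to T = T
x2 \leftrightarrow (x5 \to x4) = F \leftrightarrow T = F
x2 \to x4 = F \to T = T
x5 \lor (x2 \to x4) = F \lor T = T
\lnot (x5 \lor (x2 \to x4)) = \lnot T = F
x5 \leftrightarrow \lnot (x5 \lor (x2 \to x4)) = F \leftrightarrow F = T
x5 \oplus x2 = F \oplus F = F
(x5 \leftrightarrow \lnot (x5 \lor (x2 \to x4))) \land (x5 \oplus x2) = T \land F = F
x4 \to x2 = T \to F = F
(x4 \to x2) \lor x5 = F \lor F = F
x2 \leftrightarrow ((x4 \to x2) \lor x5) = F \leftrightarrow F = T
((x5 \leftrightarrow \lnot (x5 \lor (x2 \to x4))) \land (x5 \oplus x2)) \leftrightarrow (x2 \leftrightarrow ((x4 \to x2) \lor x5)) = F \leftrightarrow T = F
(x2 \leftrightarrow (x5 \to x4)) \oplus (((x5 \leftrightarrow \lnot (x5 \lor (x2 \to x4))) \land (x5 \oplus x2)) \leftrightarrow (x2 \leftrightarrow ((x4 \to x2) \lor x5))) = F \oplus F = F

F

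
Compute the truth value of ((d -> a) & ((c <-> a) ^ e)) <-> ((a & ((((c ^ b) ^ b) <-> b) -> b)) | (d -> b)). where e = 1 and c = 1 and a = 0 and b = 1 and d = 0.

1

d -> a = 0 -> 0 = 1
c <-> a = 1 <-> 0 = 0
(c <-> a) ^ e = 0 ^ 1 = 1
(d -> a) & ((c <-> a) ^ e) = 1 & 1 = 1
c ^ b = 1 ^ 1 = 0
(c ^ b) ^ b = 0 ^ 1 = 1
((c ^ b) ^ b) <-> b = 1 <-> 1 = 1
(((c ^ b) ^ b) <-> b) -> b = 1 -> 1 = 1
a & ((((c ^ b) ^ b) <-> b) -> b) = 0 & 1 = 0
d -> b = 0 -> 1 = 1
(a & ((((c ^ b) ^ b) <-> b) -> b)) | (d -> b) = 0 | 1 = 1
((d -> a) & ((c <-> a) ^ e)) <-> ((a & ((((c ^ b) ^ b) <-> b) -> b)) | (d -> b)) = 1 <-> 1 = 1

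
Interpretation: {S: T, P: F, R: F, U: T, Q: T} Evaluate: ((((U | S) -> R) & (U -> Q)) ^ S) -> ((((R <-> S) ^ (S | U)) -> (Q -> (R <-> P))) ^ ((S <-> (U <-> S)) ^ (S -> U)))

U | S = T | T = T
(U | S) -> R = T -> F = F
U -> Q = T -> T = T
((U | S) -> R) & (U -> Q) = F & T = F
(((U | S) -> R) & (U -> Q)) ^ S = F ^ T = T
R <-> S = F <-> T = F
S | U = T | T = T
(R <-> S) ^ (S | U) = F ^ T = T
R <-> P = F <-> F = T
Q -> (R <-> P) = T -> T = T
((R <-> S) ^ (S | U)) -> (Q -> (R <-> P)) = T -> T = T
U <-> S = T <-> T = T
S <-> (U <-> S) = T <-> T = T
S -> U = T -> T = T
(S <-> (U <-> S)) ^ (S -> U) = T ^ T = F
(((R <-> S) ^ (S | U)) -> (Q -> (R <-> P))) ^ ((S <-> (U <-> S)) ^ (S -> U)) = T ^ F = T
((((U | S) -> R) & (U -> Q)) ^ S) -> ((((R <-> S) ^ (S | U)) -> (Q -> (R <-> P))) ^ ((S <-> (U <-> S)) ^ (S -> U))) = T -> T = T

T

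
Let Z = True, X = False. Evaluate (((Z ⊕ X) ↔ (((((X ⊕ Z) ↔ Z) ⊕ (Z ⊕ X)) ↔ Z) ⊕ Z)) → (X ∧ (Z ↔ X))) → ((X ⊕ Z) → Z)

Z ⊕ X = True ⊕ False = True
X ⊕ Z = False ⊕ True = True
(X ⊕ Z) ↔ Z = True ↔ True = True
Z ⊕ X = True ⊕ False = True
((X ⊕ Z) ↔ Z) ⊕ (Z ⊕ X) = True ⊕ True = False
(((X ⊕ Z) ↔ Z) ⊕ (Z ⊕ X)) ↔ Z = False ↔ True = False
((((X ⊕ Z) ↔ Z) ⊕ (Z ⊕ X)) ↔ Z) ⊕ Z = False ⊕ True = True
(Z ⊕ X) ↔ (((((X ⊕ Z) ↔ Z) ⊕ (Z ⊕ X)) ↔ Z) ⊕ Z) = True ↔ True = True
Z ↔ X = True ↔ False = False
X ∧ (Z ↔ X) = False ∧ False = False
((Z ⊕ X) ↔ (((((X ⊕ Z) ↔ Z) ⊕ (Z ⊕ X)) ↔ Z) ⊕ Z)) → (X ∧ (Z ↔ X)) = True → False = False
X ⊕ Z = False ⊕ True = True
(X ⊕ Z) → Z = True → True = True
(((Z ⊕ X) ↔ (((((X ⊕ Z) ↔ Z) ⊕ (Z ⊕ X)) ↔ Z) ⊕ Z)) → (X ∧ (Z ↔ X))) → ((X ⊕ Z) → Z) = False → True = True

True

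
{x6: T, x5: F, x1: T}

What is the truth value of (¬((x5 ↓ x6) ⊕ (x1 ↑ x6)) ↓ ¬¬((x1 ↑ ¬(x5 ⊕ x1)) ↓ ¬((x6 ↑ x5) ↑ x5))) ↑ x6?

x5 ↓ x6 = F ↓ T = F
x1 ↑ x6 = T ↑ T = F
(x5 ↓ x6) ⊕ (x1 ↑ x6) = F ⊕ F = F
¬((x5 ↓ x6) ⊕ (x1 ↑ x6)) = ¬F = T
x5 ⊕ x1 = F ⊕ T = T
¬(x5 ⊕ x1) = ¬T = F
x1 ↑ ¬(x5 ⊕ x1) = T ↑ F = T
x6 ↑ x5 = T ↑ F = T
(x6 ↑ x5) ↑ x5 = T ↑ F = T
¬((x6 ↑ x5) ↑ x5) = ¬T = F
(x1 ↑ ¬(x5 ⊕ x1)) ↓ ¬((x6 ↑ x5) ↑ x5) = T ↓ F = F
¬((x1 ↑ ¬(x5 ⊕ x1)) ↓ ¬((x6 ↑ x5) ↑ x5)) = ¬F = T
¬¬((x1 ↑ ¬(x5 ⊕ x1)) ↓ ¬((x6 ↑ x5) ↑ x5)) = ¬T = F
¬((x5 ↓ x6) ⊕ (x1 ↑ x6)) ↓ ¬¬((x1 ↑ ¬(x5 ⊕ x1)) ↓ ¬((x6 ↑ x5) ↑ x5)) = T ↓ F = F
(¬((x5 ↓ x6) ⊕ (x1 ↑ x6)) ↓ ¬¬((x1 ↑ ¬(x5 ⊕ x1)) ↓ ¬((x6 ↑ x5) ↑ x5))) ↑ x6 = F ↑ T = T

T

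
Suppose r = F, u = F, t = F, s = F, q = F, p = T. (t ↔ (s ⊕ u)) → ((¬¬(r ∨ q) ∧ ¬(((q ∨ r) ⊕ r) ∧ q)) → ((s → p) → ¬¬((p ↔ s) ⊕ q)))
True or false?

s ⊕ u = F ⊕ F = F
t ↔ (s ⊕ u) = F ↔ F = T
r ∨ q = F ∨ F = F
¬(r ∨ q) = ¬F = T
¬¬(r ∨ q) = ¬T = F
q ∨ r = F ∨ F = F
(q ∨ r) ⊕ r = F ⊕ F = F
((q ∨ r) ⊕ r) ∧ q = F ∧ F = F
¬(((q ∨ r) ⊕ r) ∧ q) = ¬F = T
¬¬(r ∨ q) ∧ ¬(((q ∨ r) ⊕ r) ∧ q) = F ∧ T = F
s → p = F → T = T
p ↔ s = T ↔ F = F
(p ↔ s) ⊕ q = F ⊕ F = F
¬((p ↔ s) ⊕ q) = ¬F = T
¬¬((p ↔ s) ⊕ q) = ¬T = F
(s → p) → ¬¬((p ↔ s) ⊕ q) = T → F = F
(¬¬(r ∨ q) ∧ ¬(((q ∨ r) ⊕ r) ∧ q)) → ((s → p) → ¬¬((p ↔ s) ⊕ q)) = F → F = T
(t ↔ (s ⊕ u)) → ((¬¬(r ∨ q) ∧ ¬(((q ∨ r) ⊕ r) ∧ q)) → ((s → p) → ¬¬((p ↔ s) ⊕ q))) = T → T = T

T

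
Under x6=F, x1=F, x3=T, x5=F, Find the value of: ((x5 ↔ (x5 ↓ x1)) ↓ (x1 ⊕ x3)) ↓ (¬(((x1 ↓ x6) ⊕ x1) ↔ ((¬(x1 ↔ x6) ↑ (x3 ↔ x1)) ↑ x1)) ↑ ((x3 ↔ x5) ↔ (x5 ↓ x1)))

F

x5 ↓ x1 = F ↓ F = T
x5 ↔ (x5 ↓ x1) = F ↔ T = F
x1 ⊕ x3 = F ⊕ T = T
(x5 ↔ (x5 ↓ x1)) ↓ (x1 ⊕ x3) = F ↓ T = F
x1 ↓ x6 = F ↓ F = T
(x1 ↓ x6) ⊕ x1 = T ⊕ F = T
x1 ↔ x6 = F ↔ F = T
¬(x1 ↔ x6) = ¬T = F
x3 ↔ x1 = T ↔ F = F
¬(x1 ↔ x6) ↑ (x3 ↔ x1) = F ↑ F = T
(¬(x1 ↔ x6) ↑ (x3 ↔ x1)) ↑ x1 = T ↑ F = T
((x1 ↓ x6) ⊕ x1) ↔ ((¬(x1 ↔ x6) ↑ (x3 ↔ x1)) ↑ x1) = T ↔ T = T
¬(((x1 ↓ x6) ⊕ x1) ↔ ((¬(x1 ↔ x6) ↑ (x3 ↔ x1)) ↑ x1)) = ¬T = F
x3 ↔ x5 = T ↔ F = F
x5 ↓ x1 = F ↓ F = T
(x3 ↔ x5) ↔ (x5 ↓ x1) = F ↔ T = F
¬(((x1 ↓ x6) ⊕ x1) ↔ ((¬(x1 ↔ x6) ↑ (x3 ↔ x1)) ↑ x1)) ↑ ((x3 ↔ x5) ↔ (x5 ↓ x1)) = F ↑ F = T
((x5 ↔ (x5 ↓ x1)) ↓ (x1 ⊕ x3)) ↓ (¬(((x1 ↓ x6) ⊕ x1) ↔ ((¬(x1 ↔ x6) ↑ (x3 ↔ x1)) ↑ x1)) ↑ ((x3 ↔ x5) ↔ (x5 ↓ x1))) = F ↓ T = F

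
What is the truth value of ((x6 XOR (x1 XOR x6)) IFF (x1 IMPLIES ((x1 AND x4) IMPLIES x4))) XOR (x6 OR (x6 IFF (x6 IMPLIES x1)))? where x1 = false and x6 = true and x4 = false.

x1 XOR x6 = false XOR true = true
x6 XOR (x1 XOR x6) = true XOR true = false
x1 AND x4 = false AND false = false
(x1 AND x4) IMPLIES x4 = false IMPLIES false = true
x1 IMPLIES ((x1 AND x4) IMPLIES x4) = false IMPLIES true = true
(x6 XOR (x1 XOR x6)) IFF (x1 IMPLIES ((x1 AND x4) IMPLIES x4)) = false IFF true = false
x6 IMPLIES x1 = true IMPLIES false = false
x6 IFF (x6 IMPLIES x1) = true IFF false = false
x6 OR (x6 IFF (x6 IMPLIES x1)) = true OR false = true
((x6 XOR (x1 XOR x6)) IFF (x1 IMPLIES ((x1 AND x4) IMPLIES x4))) XOR (x6 OR (x6 IFF (x6 IMPLIES x1))) = false XOR true = true

true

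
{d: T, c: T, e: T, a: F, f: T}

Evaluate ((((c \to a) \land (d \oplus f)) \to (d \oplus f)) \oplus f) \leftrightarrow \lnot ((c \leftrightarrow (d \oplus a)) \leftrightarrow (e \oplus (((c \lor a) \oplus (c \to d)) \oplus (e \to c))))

F

c \to a = T \to F = F
d \oplus f = T \oplus T = F
(c \to a) \land (d \oplus f) = F \land F = F
d \oplus f = T \oplus T = F
((c \to a) \land (d \oplus f)) \to (d \oplus f) = F \to F = T
(((c \to a) \land (d \oplus f)) \to (d \oplus f)) \oplus f = T \oplus T = F
d \oplus a = T \oplus F = T
c \leftrightarrow (d \oplus a) = T \leftrightarrow T = T
c \lor a = T \lor F = T
c \to d = T \to T = T
(c \lor a) \oplus (c \to d) = T \oplus T = F
e \to c = T \to T = T
((c \lor a) \oplus (c \to d)) \oplus (e \to c) = F \oplus T = T
e \oplus (((c \lor a) \oplus (c \to d)) \oplus (e \to c)) = T \oplus T = F
(c \leftrightarrow (d \oplus a)) \leftrightarrow (e \oplus (((c \lor a) \oplus (c \to d)) \oplus (e \to c))) = T \leftrightarrow F = F
\lnot ((c \leftrightarrow (d \oplus a)) \leftrightarrow (e \oplus (((c \lor a) \oplus (c \to d)) \oplus (e \to c)))) = \lnot F = T
((((c \to a) \land (d \oplus f)) \to (d \oplus f)) \oplus f) \leftrightarrow \lnot ((c \leftrightarrow (d \oplus a)) \leftrightarrow (e \oplus (((c \lor a) \oplus (c \to d)) \oplus (e \to c)))) = F \leftrightarrow T = F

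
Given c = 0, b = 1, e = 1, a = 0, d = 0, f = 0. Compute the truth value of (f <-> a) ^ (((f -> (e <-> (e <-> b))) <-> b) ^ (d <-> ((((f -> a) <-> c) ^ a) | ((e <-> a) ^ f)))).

Substituting c=0, b=1, e=1, a=0, d=0, f=0:
f <-> a = 0 <-> 0 = 1
e <-> b = 1 <-> 1 = 1
e <-> (e <-> b) = 1 <-> 1 = 1
f -> (e <-> (e <-> b)) = 0 -> 1 = 1
(f -> (e <-> (e <-> b))) <-> b = 1 <-> 1 = 1
f -> a = 0 -> 0 = 1
(f -> a) <-> c = 1 <-> 0 = 0
((f -> a) <-> c) ^ a = 0 ^ 0 = 0
e <-> a = 1 <-> 0 = 0
(e <-> a) ^ f = 0 ^ 0 = 0
(((f -> a) <-> c) ^ a) | ((e <-> a) ^ f) = 0 | 0 = 0
d <-> ((((f -> a) <-> c) ^ a) | ((e <-> a) ^ f)) = 0 <-> 0 = 1
((f -> (e <-> (e <-> b))) <-> b) ^ (d <-> ((((f -> a) <-> c) ^ a) | ((e <-> a) ^ f))) = 1 ^ 1 = 0
(f <-> a) ^ (((f -> (e <-> (e <-> b))) <-> b) ^ (d <-> ((((f -> a) <-> c) ^ a) | ((e <-> a) ^ f)))) = 1 ^ 0 = 1

1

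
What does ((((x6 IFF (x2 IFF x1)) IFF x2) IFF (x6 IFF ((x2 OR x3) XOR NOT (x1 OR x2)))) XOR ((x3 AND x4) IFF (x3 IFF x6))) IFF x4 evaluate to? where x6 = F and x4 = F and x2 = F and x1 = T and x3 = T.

T

x2 IFF x1 = F IFF T = F
x6 IFF (x2 IFF x1) = F IFF F = T
(x6 IFF (x2 IFF x1)) IFF x2 = T IFF F = F
x2 OR x3 = F OR T = T
x1 OR x2 = T OR F = T
NOT (x1 OR x2) = NOT T = F
(x2 OR x3) XOR NOT (x1 OR x2) = T XOR F = T
x6 IFF ((x2 OR x3) XOR NOT (x1 OR x2)) = F IFF T = F
((x6 IFF (x2 IFF x1)) IFF x2) IFF (x6 IFF ((x2 OR x3) XOR NOT (x1 OR x2))) = F IFF F = T
x3 AND x4 = T AND F = F
x3 IFF x6 = T IFF F = F
(x3 AND x4) IFF (x3 IFF x6) = F IFF F = T
(((x6 IFF (x2 IFF x1)) IFF x2) IFF (x6 IFF ((x2 OR x3) XOR NOT (x1 OR x2)))) XOR ((x3 AND x4) IFF (x3 IFF x6)) = T XOR T = F
((((x6 IFF (x2 IFF x1)) IFF x2) IFF (x6 IFF ((x2 OR x3) XOR NOT (x1 OR x2)))) XOR ((x3 AND x4) IFF (x3 IFF x6))) IFF x4 = F IFF F = T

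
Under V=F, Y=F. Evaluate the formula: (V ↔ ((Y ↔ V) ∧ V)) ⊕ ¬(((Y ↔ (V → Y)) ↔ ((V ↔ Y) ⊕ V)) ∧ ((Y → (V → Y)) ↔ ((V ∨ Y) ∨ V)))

F

Y ↔ V = F ↔ F = T
(Y ↔ V) ∧ V = T ∧ F = F
V ↔ ((Y ↔ V) ∧ V) = F ↔ F = T
V → Y = F → F = T
Y ↔ (V → Y) = F ↔ T = F
V ↔ Y = F ↔ F = T
(V ↔ Y) ⊕ V = T ⊕ F = T
(Y ↔ (V → Y)) ↔ ((V ↔ Y) ⊕ V) = F ↔ T = F
V → Y = F → F = T
Y → (V → Y) = F → T = T
V ∨ Y = F ∨ F = F
(V ∨ Y) ∨ V = F ∨ F = F
(Y → (V → Y)) ↔ ((V ∨ Y) ∨ V) = T ↔ F = F
((Y ↔ (V → Y)) ↔ ((V ↔ Y) ⊕ V)) ∧ ((Y → (V → Y)) ↔ ((V ∨ Y) ∨ V)) = F ∧ F = F
¬(((Y ↔ (V → Y)) ↔ ((V ↔ Y) ⊕ V)) ∧ ((Y → (V → Y)) ↔ ((V ∨ Y) ∨ V))) = ¬F = T
(V ↔ ((Y ↔ V) ∧ V)) ⊕ ¬(((Y ↔ (V → Y)) ↔ ((V ↔ Y) ⊕ V)) ∧ ((Y → (V → Y)) ↔ ((V ∨ Y) ∨ V))) = T ⊕ T = F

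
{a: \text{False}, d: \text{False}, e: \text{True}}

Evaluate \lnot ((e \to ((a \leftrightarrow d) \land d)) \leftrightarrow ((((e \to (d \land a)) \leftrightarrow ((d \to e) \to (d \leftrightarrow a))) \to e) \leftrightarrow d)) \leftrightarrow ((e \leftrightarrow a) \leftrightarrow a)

a \leftrightarrow d = \text{False} \leftrightarrow \text{False} = \text{True}
(a \leftrightarrow d) \land d = \text{True} \land \text{False} = \text{False}
e \to ((a \leftrightarrow d) \land d) = \text{True} \to \text{False} = \text{False}
d \land a = \text{False} \land \text{False} = \text{False}
e \to (d \land a) = \text{True} \to \text{False} = \text{False}
d \to e = \text{False} \to \text{True} = \text{True}
d \leftrightarrow a = \text{False} \leftrightarrow \text{False} = \text{True}
(d \to e) \to (d \leftrightarrow a) = \text{True} \to \text{True} = \text{True}
(e \to (d \land a)) \leftrightarrow ((d \to e) \to (d \leftrightarrow a)) = \text{False} \leftrightarrow \text{True} = \text{False}
((e \to (d \land a)) \leftrightarrow ((d \to e) \to (d \leftrightarrow a))) \to e = \text{False} \to \text{True} = \text{True}
(((e \to (d \land a)) \leftrightarrow ((d \to e) \to (d \leftrightarrow a))) \to e) \leftrightarrow d = \text{True} \leftrightarrow \text{False} = \text{False}
(e \to ((a \leftrightarrow d) \land d)) \leftrightarrow ((((e \to (d \land a)) \leftrightarrow ((d \to e) \to (d \leftrightarrow a))) \to e) \leftrightarrow d) = \text{False} \leftrightarrow \text{False} = \text{True}
\lnot ((e \to ((a \leftrightarrow d) \land d)) \leftrightarrow ((((e \to (d \land a)) \leftrightarrow ((d \to e) \to (d \leftrightarrow a))) \to e) \leftrightarrow d)) = \lnot \text{True} = \text{False}
e \leftrightarrow a = \text{True} \leftrightarrow \text{False} = \text{False}
(e \leftrightarrow a) \leftrightarrow a = \text{False} \leftrightarrow \text{False} = \text{True}
\lnot ((e \to ((a \leftrightarrow d) \land d)) \leftrightarrow ((((e \to (d \land a)) \leftrightarrow ((d \to e) \to (d \leftrightarrow a))) \to e) \leftrightarrow d)) \leftrightarrow ((e \leftrightarrow a) \leftrightarrow a) = \text{False} \leftrightarrow \text{True} = \text{False}

\text{False}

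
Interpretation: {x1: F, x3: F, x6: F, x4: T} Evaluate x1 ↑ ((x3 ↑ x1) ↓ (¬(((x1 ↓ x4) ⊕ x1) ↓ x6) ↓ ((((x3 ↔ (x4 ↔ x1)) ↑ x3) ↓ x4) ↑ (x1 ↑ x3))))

x3 ↑ x1 = F ↑ F = T
x1 ↓ x4 = F ↓ T = F
(x1 ↓ x4) ⊕ x1 = F ⊕ F = F
((x1 ↓ x4) ⊕ x1) ↓ x6 = F ↓ F = T
¬(((x1 ↓ x4) ⊕ x1) ↓ x6) = ¬T = F
x4 ↔ x1 = T ↔ F = F
x3 ↔ (x4 ↔ x1) = F ↔ F = T
(x3 ↔ (x4 ↔ x1)) ↑ x3 = T ↑ F = T
((x3 ↔ (x4 ↔ x1)) ↑ x3) ↓ x4 = T ↓ T = F
x1 ↑ x3 = F ↑ F = T
(((x3 ↔ (x4 ↔ x1)) ↑ x3) ↓ x4) ↑ (x1 ↑ x3) = F ↑ T = T
¬(((x1 ↓ x4) ⊕ x1) ↓ x6) ↓ ((((x3 ↔ (x4 ↔ x1)) ↑ x3) ↓ x4) ↑ (x1 ↑ x3)) = F ↓ T = F
(x3 ↑ x1) ↓ (¬(((x1 ↓ x4) ⊕ x1) ↓ x6) ↓ ((((x3 ↔ (x4 ↔ x1)) ↑ x3) ↓ x4) ↑ (x1 ↑ x3))) = T ↓ F = F
x1 ↑ ((x3 ↑ x1) ↓ (¬(((x1 ↓ x4) ⊕ x1) ↓ x6) ↓ ((((x3 ↔ (x4 ↔ x1)) ↑ x3) ↓ x4) ↑ (x1 ↑ x3)))) = F ↑ F = T

T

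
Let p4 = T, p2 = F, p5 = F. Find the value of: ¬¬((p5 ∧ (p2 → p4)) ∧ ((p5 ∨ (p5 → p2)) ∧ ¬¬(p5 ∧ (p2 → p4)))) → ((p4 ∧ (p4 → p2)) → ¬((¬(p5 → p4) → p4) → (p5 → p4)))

T

p2 → p4 = F → T = T
p5 ∧ (p2 → p4) = F ∧ T = F
p5 → p2 = F → F = T
p5 ∨ (p5 → p2) = F ∨ T = T
p2 → p4 = F → T = T
p5 ∧ (p2 → p4) = F ∧ T = F
¬(p5 ∧ (p2 → p4)) = ¬F = T
¬¬(p5 ∧ (p2 → p4)) = ¬T = F
(p5 ∨ (p5 → p2)) ∧ ¬¬(p5 ∧ (p2 → p4)) = T ∧ F = F
(p5 ∧ (p2 → p4)) ∧ ((p5 ∨ (p5 → p2)) ∧ ¬¬(p5 ∧ (p2 → p4))) = F ∧ F = F
¬((p5 ∧ (p2 → p4)) ∧ ((p5 ∨ (p5 → p2)) ∧ ¬¬(p5 ∧ (p2 → p4)))) = ¬F = T
¬¬((p5 ∧ (p2 → p4)) ∧ ((p5 ∨ (p5 → p2)) ∧ ¬¬(p5 ∧ (p2 → p4)))) = ¬T = F
p4 → p2 = T → F = F
p4 ∧ (p4 → p2) = T ∧ F = F
p5 → p4 = F → T = T
¬(p5 → p4) = ¬T = F
¬(p5 → p4) → p4 = F → T = T
p5 → p4 = F → T = T
(¬(p5 → p4) → p4) → (p5 → p4) = T → T = T
¬((¬(p5 → p4) → p4) → (p5 → p4)) = ¬T = F
(p4 ∧ (p4 → p2)) → ¬((¬(p5 → p4) → p4) → (p5 → p4)) = F → F = T
¬¬((p5 ∧ (p2 → p4)) ∧ ((p5 ∨ (p5 → p2)) ∧ ¬¬(p5 ∧ (p2 → p4)))) → ((p4 ∧ (p4 → p2)) → ¬((¬(p5 → p4) → p4) → (p5 → p4))) = F → T = T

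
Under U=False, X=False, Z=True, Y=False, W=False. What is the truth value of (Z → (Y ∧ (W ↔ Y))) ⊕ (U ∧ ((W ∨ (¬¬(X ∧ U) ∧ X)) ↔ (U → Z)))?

W ↔ Y = False ↔ False = True
Y ∧ (W ↔ Y) = False ∧ True = False
Z → (Y ∧ (W ↔ Y)) = True → False = False
X ∧ U = False ∧ False = False
¬(X ∧ U) = ¬False = True
¬¬(X ∧ U) = ¬True = False
¬¬(X ∧ U) ∧ X = False ∧ False = False
W ∨ (¬¬(X ∧ U) ∧ X) = False ∨ False = False
U → Z = False → True = True
(W ∨ (¬¬(X ∧ U) ∧ X)) ↔ (U → Z) = False ↔ True = False
U ∧ ((W ∨ (¬¬(X ∧ U) ∧ X)) ↔ (U → Z)) = False ∧ False = False
(Z → (Y ∧ (W ↔ Y))) ⊕ (U ∧ ((W ∨ (¬¬(X ∧ U) ∧ X)) ↔ (U → Z))) = False ⊕ False = False

False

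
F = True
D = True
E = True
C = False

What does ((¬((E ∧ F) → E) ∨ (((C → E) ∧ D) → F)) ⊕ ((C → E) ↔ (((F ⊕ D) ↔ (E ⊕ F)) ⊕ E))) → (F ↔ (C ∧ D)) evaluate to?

Substituting F=True, D=True, E=True, C=False:
E ∧ F = True ∧ True = True
(E ∧ F) → E = True → True = True
¬((E ∧ F) → E) = ¬True = False
C → E = False → True = True
(C → E) ∧ D = True ∧ True = True
((C → E) ∧ D) → F = True → True = True
¬((E ∧ F) → E) ∨ (((C → E) ∧ D) → F) = False ∨ True = True
C → E = False → True = True
F ⊕ D = True ⊕ True = False
E ⊕ F = True ⊕ True = False
(F ⊕ D) ↔ (E ⊕ F) = False ↔ False = True
((F ⊕ D) ↔ (E ⊕ F)) ⊕ E = True ⊕ True = False
(C → E) ↔ (((F ⊕ D) ↔ (E ⊕ F)) ⊕ E) = True ↔ False = False
(¬((E ∧ F) → E) ∨ (((C → E) ∧ D) → F)) ⊕ ((C → E) ↔ (((F ⊕ D) ↔ (E ⊕ F)) ⊕ E)) = True ⊕ False = True
C ∧ D = False ∧ True = False
F ↔ (C ∧ D) = True ↔ False = False
((¬((E ∧ F) → E) ∨ (((C → E) ∧ D) → F)) ⊕ ((C → E) ↔ (((F ⊕ D) ↔ (E ⊕ F)) ⊕ E))) → (F ↔ (C ∧ D)) = True → False = False

False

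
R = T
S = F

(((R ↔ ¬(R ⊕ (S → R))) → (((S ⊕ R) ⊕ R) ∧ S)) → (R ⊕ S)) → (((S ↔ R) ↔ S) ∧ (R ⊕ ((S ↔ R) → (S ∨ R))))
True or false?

F

Substituting R=T, S=F:
S → R = F → T = T
R ⊕ (S → R) = T ⊕ T = F
¬(R ⊕ (S → R)) = ¬F = T
R ↔ ¬(R ⊕ (S → R)) = T ↔ T = T
S ⊕ R = F ⊕ T = T
(S ⊕ R) ⊕ R = T ⊕ T = F
((S ⊕ R) ⊕ R) ∧ S = F ∧ F = F
(R ↔ ¬(R ⊕ (S → R))) → (((S ⊕ R) ⊕ R) ∧ S) = T → F = F
R ⊕ S = T ⊕ F = T
((R ↔ ¬(R ⊕ (S → R))) → (((S ⊕ R) ⊕ R) ∧ S)) → (R ⊕ S) = F → T = T
S ↔ R = F ↔ T = F
(S ↔ R) ↔ S = F ↔ F = T
S ↔ R = F ↔ T = F
S ∨ R = F ∨ T = T
(S ↔ R) → (S ∨ R) = F → T = T
R ⊕ ((S ↔ R) → (S ∨ R)) = T ⊕ T = F
((S ↔ R) ↔ S) ∧ (R ⊕ ((S ↔ R) → (S ∨ R))) = T ∧ F = F
(((R ↔ ¬(R ⊕ (S → R))) → (((S ⊕ R) ⊕ R) ∧ S)) → (R ⊕ S)) → (((S ↔ R) ↔ S) ∧ (R ⊕ ((S ↔ R) → (S ∨ R)))) = T → F = F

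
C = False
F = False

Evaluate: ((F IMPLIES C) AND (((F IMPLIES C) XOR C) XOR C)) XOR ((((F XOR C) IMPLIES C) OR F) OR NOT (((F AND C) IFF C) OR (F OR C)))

False

F IMPLIES C = False IMPLIES False = True
F IMPLIES C = False IMPLIES False = True
(F IMPLIES C) XOR C = True XOR False = True
((F IMPLIES C) XOR C) XOR C = True XOR False = True
(F IMPLIES C) AND (((F IMPLIES C) XOR C) XOR C) = True AND True = True
F XOR C = False XOR False = False
(F XOR C) IMPLIES C = False IMPLIES False = True
((F XOR C) IMPLIES C) OR F = True OR False = True
F AND C = False AND False = False
(F AND C) IFF C = False IFF False = True
F OR C = False OR False = False
((F AND C) IFF C) OR (F OR C) = True OR False = True
NOT (((F AND C) IFF C) OR (F OR C)) = NOT True = False
(((F XOR C) IMPLIES C) OR F) OR NOT (((F AND C) IFF C) OR (F OR C)) = True OR False = True
((F IMPLIES C) AND (((F IMPLIES C) XOR C) XOR C)) XOR ((((F XOR C) IMPLIES C) OR F) OR NOT (((F AND C) IFF C) OR (F OR C))) = True XOR True = False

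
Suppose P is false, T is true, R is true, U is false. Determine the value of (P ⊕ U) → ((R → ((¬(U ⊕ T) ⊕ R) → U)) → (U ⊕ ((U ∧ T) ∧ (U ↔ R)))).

P ⊕ U = False ⊕ False = False
U ⊕ T = False ⊕ True = True
¬(U ⊕ T) = ¬True = False
¬(U ⊕ T) ⊕ R = False ⊕ True = True
(¬(U ⊕ T) ⊕ R) → U = True → False = False
R → ((¬(U ⊕ T) ⊕ R) → U) = True → False = False
U ∧ T = False ∧ True = False
U ↔ R = False ↔ True = False
(U ∧ T) ∧ (U ↔ R) = False ∧ False = False
U ⊕ ((U ∧ T) ∧ (U ↔ R)) = False ⊕ False = False
(R → ((¬(U ⊕ T) ⊕ R) → U)) → (U ⊕ ((U ∧ T) ∧ (U ↔ R))) = False → False = True
(P ⊕ U) → ((R → ((¬(U ⊕ T) ⊕ R) → U)) → (U ⊕ ((U ∧ T) ∧ (U ↔ R)))) = False → True = True

True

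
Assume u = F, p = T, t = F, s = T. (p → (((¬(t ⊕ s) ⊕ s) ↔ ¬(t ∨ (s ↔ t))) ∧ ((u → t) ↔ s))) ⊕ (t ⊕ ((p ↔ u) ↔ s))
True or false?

T

Substituting u=F, p=T, t=F, s=T:
t ⊕ s = F ⊕ T = T
¬(t ⊕ s) = ¬T = F
¬(t ⊕ s) ⊕ s = F ⊕ T = T
s ↔ t = T ↔ F = F
t ∨ (s ↔ t) = F ∨ F = F
¬(t ∨ (s ↔ t)) = ¬F = T
(¬(t ⊕ s) ⊕ s) ↔ ¬(t ∨ (s ↔ t)) = T ↔ T = T
u → t = F → F = T
(u → t) ↔ s = T ↔ T = T
((¬(t ⊕ s) ⊕ s) ↔ ¬(t ∨ (s ↔ t))) ∧ ((u → t) ↔ s) = T ∧ T = T
p → (((¬(t ⊕ s) ⊕ s) ↔ ¬(t ∨ (s ↔ t))) ∧ ((u → t) ↔ s)) = T → T = T
p ↔ u = T ↔ F = F
(p ↔ u) ↔ s = F ↔ T = F
t ⊕ ((p ↔ u) ↔ s) = F ⊕ F = F
(p → (((¬(t ⊕ s) ⊕ s) ↔ ¬(t ∨ (s ↔ t))) ∧ ((u → t) ↔ s))) ⊕ (t ⊕ ((p ↔ u) ↔ s)) = T ⊕ F = T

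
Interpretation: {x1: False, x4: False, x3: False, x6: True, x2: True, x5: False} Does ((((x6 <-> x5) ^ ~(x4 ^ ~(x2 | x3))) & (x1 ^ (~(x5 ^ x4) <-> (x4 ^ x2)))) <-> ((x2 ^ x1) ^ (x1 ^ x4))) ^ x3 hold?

x6 <-> x5 = True <-> False = False
x2 | x3 = True | False = True
~(x2 | x3) = ~True = False
x4 ^ ~(x2 | x3) = False ^ False = False
~(x4 ^ ~(x2 | x3)) = ~False = True
(x6 <-> x5) ^ ~(x4 ^ ~(x2 | x3)) = False ^ True = True
x5 ^ x4 = False ^ False = False
~(x5 ^ x4) = ~False = True
x4 ^ x2 = False ^ True = True
~(x5 ^ x4) <-> (x4 ^ x2) = True <-> True = True
x1 ^ (~(x5 ^ x4) <-> (x4 ^ x2)) = False ^ True = True
((x6 <-> x5) ^ ~(x4 ^ ~(x2 | x3))) & (x1 ^ (~(x5 ^ x4) <-> (x4 ^ x2))) = True & True = True
x2 ^ x1 = True ^ False = True
x1 ^ x4 = False ^ False = False
(x2 ^ x1) ^ (x1 ^ x4) = True ^ False = True
(((x6 <-> x5) ^ ~(x4 ^ ~(x2 | x3))) & (x1 ^ (~(x5 ^ x4) <-> (x4 ^ x2)))) <-> ((x2 ^ x1) ^ (x1 ^ x4)) = True <-> True = True
((((x6 <-> x5) ^ ~(x4 ^ ~(x2 | x3))) & (x1 ^ (~(x5 ^ x4) <-> (x4 ^ x2)))) <-> ((x2 ^ x1) ^ (x1 ^ x4))) ^ x3 = True ^ False = True

True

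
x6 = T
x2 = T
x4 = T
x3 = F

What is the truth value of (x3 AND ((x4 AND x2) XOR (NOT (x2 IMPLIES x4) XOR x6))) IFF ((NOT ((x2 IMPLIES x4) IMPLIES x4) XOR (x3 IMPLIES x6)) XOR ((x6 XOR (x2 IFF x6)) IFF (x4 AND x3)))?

x4 AND x2 = T AND T = T
x2 IMPLIES x4 = T IMPLIES T = T
NOT (x2 IMPLIES x4) = NOT T = F
NOT (x2 IMPLIES x4) XOR x6 = F XOR T = T
(x4 AND x2) XOR (NOT (x2 IMPLIES x4) XOR x6) = T XOR T = F
x3 AND ((x4 AND x2) XOR (NOT (x2 IMPLIES x4) XOR x6)) = F AND F = F
x2 IMPLIES x4 = T IMPLIES T = T
(x2 IMPLIES x4) IMPLIES x4 = T IMPLIES T = T
NOT ((x2 IMPLIES x4) IMPLIES x4) = NOT T = F
x3 IMPLIES x6 = F IMPLIES T = T
NOT ((x2 IMPLIES x4) IMPLIES x4) XOR (x3 IMPLIES x6) = F XOR T = T
x2 IFF x6 = T IFF T = T
x6 XOR (x2 IFF x6) = T XOR T = F
x4 AND x3 = T AND F = F
(x6 XOR (x2 IFF x6)) IFF (x4 AND x3) = F IFF F = T
(NOT ((x2 IMPLIES x4) IMPLIES x4) XOR (x3 IMPLIES x6)) XOR ((x6 XOR (x2 IFF x6)) IFF (x4 AND x3)) = T XOR T = F
(x3 AND ((x4 AND x2) XOR (NOT (x2 IMPLIES x4) XOR x6))) IFF ((NOT ((x2 IMPLIES x4) IMPLIES x4) XOR (x3 IMPLIES x6)) XOR ((x6 XOR (x2 IFF x6)) IFF (x4 AND x3))) = F IFF F = T

T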